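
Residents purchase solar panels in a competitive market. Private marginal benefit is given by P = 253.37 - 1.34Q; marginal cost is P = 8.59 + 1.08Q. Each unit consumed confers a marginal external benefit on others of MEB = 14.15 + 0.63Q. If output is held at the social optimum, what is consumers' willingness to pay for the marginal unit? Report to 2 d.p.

P = 59.53

Social marginal benefit = demand + MEB = 267.52 - 0.71Q.
Set SMB = MC: 267.52 - 0.71Q = 8.59 + 1.08Q → Q* = 144.6536.
Consumer price on the demand curve at Q*: 253.37 − 1.34×144.6536 = 59.5342.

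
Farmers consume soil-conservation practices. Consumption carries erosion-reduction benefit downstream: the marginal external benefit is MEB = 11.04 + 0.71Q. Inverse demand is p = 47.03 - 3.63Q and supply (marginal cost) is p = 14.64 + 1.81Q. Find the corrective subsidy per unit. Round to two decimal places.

subsidy = 17.56 per unit

Social marginal benefit = demand + MEB = 58.07 - 2.92Q.
Set SMB = MC: 58.07 - 2.92Q = 14.64 + 1.81Q → Q* = 9.1818.
The Pigouvian subsidy equals MEB at Q*: 11.04 + 0.71×9.1818 = 17.5591.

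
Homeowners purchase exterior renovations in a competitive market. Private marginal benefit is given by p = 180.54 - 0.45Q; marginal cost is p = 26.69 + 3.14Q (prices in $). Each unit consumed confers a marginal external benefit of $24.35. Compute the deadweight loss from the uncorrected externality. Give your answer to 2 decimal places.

Market equilibrium (private): 26.69 + 3.14Q = 180.54 - 0.45Q → Q_m = 42.8552.
Social marginal benefit = demand + MEB = 204.89 - 0.45Q.
Set SMB = MC: 204.89 - 0.45Q = 26.69 + 3.14Q → Q* = 49.6379.
The welfare-loss triangle has base |Q_m − Q*| and height MEB(Q_m) (the vertical gap between SMB and MC is zero at Q* and MEB at Q_m).
DWL = ½ × 6.7827 × 24.3500 = 82.5794.

DWL = $82.58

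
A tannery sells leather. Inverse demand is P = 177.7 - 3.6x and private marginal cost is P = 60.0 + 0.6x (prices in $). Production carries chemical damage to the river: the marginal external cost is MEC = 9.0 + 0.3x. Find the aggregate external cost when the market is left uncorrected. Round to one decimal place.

$370.0

Market equilibrium (private): 60.0 + 0.6x = 177.7 - 3.6x → x_m = 28.0238.
Total external cost = ∫₀^{x_m} (9.0 + 0.3x) dx = 9.0×28.0238 + ½×0.3×28.0238² = 370.0142.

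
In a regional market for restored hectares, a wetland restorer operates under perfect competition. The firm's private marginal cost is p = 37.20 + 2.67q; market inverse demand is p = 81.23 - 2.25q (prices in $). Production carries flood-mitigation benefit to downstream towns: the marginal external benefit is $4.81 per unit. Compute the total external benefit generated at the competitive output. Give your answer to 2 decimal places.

Market equilibrium (private): 37.20 + 2.67q = 81.23 - 2.25q → q_m = 8.9492.
Total external benefit = MEB × q_m = 4.81 × 8.9492 = 43.0457.

$43.05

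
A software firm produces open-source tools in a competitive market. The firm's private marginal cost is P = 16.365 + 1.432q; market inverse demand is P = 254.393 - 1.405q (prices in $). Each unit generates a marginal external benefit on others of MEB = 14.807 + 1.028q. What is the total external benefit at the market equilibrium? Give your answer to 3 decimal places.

Market equilibrium (private): 16.365 + 1.432q = 254.393 - 1.405q → q_m = 83.9013.
Total external benefit = ∫₀^{q_m} (14.807 + 1.028q) dq = 14.807×83.9013 + ½×1.028×83.9013² = 4860.5926.

$4860.593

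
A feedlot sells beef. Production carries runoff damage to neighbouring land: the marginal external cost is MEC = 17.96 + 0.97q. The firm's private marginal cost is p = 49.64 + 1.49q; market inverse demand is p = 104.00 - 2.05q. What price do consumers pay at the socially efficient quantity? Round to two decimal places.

Social marginal cost = private MC + MEC = 67.60 + 2.46q.
Set SMC = demand: 67.60 + 2.46q = 104.00 - 2.05q → q* = 8.0710.
Consumer price on the demand curve at q*: 104.00 − 2.05×8.0710 = 87.4545.

P = 87.45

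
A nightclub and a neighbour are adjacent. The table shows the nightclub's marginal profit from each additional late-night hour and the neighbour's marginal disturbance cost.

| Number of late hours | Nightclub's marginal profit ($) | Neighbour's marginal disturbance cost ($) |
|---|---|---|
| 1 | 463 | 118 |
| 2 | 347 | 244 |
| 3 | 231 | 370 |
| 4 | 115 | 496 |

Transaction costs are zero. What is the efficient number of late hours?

2

Bargaining reaches the level where marginal profit last exceeds marginal disturbance cost.
That holds through level 2 (347 ≥ 244) but not at 3 (231 < 370).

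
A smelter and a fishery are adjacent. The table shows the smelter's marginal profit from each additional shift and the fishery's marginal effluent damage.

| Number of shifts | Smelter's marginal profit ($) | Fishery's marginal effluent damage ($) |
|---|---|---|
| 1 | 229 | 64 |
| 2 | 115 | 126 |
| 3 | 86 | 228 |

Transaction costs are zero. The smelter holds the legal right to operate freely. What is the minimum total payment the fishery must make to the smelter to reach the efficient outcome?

$201

Left alone the smelter would choose level 3 (marginal profit stays positive).
Efficient level: k* = 1 (marginal profit ≥ marginal effluent damage through 1).
The fishery must at least cover the smelter's forgone profit from cutting 3→1: 115 + 86 = 201.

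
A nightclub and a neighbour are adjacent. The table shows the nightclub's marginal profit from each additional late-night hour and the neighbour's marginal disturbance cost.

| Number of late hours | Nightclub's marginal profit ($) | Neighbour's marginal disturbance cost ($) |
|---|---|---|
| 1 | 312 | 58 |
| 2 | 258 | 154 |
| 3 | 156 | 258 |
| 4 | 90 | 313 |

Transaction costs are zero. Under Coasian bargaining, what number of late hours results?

Bargaining reaches the level where marginal profit last exceeds marginal disturbance cost.
That holds through level 2 (258 ≥ 154) but not at 3 (156 < 258).

2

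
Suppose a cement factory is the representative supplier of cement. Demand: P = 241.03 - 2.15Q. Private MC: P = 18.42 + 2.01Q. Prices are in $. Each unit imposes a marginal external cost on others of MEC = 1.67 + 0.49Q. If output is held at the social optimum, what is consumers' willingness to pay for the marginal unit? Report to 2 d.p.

Social marginal cost = private MC + MEC = 20.09 + 2.50Q.
Set SMC = demand: 20.09 + 2.50Q = 241.03 - 2.15Q → Q* = 47.5140.
Consumer price on the demand curve at Q*: 241.03 − 2.15×47.5140 = 138.8749.

P = $138.87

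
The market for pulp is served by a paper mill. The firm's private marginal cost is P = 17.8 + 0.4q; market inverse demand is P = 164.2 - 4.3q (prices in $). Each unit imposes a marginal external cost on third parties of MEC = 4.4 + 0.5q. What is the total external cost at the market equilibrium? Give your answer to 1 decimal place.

Market equilibrium (private): 17.8 + 0.4q = 164.2 - 4.3q → q_m = 31.1489.
Total external cost = ∫₀^{q_m} (4.4 + 0.5q) dq = 4.4×31.1489 + ½×0.5×31.1489² = 379.6187.

$379.6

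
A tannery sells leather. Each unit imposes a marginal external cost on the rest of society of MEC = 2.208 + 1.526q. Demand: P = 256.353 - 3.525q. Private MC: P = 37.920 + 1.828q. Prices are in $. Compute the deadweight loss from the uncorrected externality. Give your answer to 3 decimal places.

DWL = $302.177

Market equilibrium (private): 37.920 + 1.828q = 256.353 - 3.525q → q_m = 40.8057.
Social marginal cost = private MC + MEC = 40.128 + 3.354q.
Set SMC = demand: 40.128 + 3.354q = 256.353 - 3.525q → q* = 31.4326.
The loss is the area between SMC and demand from q* to q_m; with linear curves that's a triangle of height MEC(q_m).
DWL = ½ × 9.3731 × 64.4775 = 302.1770.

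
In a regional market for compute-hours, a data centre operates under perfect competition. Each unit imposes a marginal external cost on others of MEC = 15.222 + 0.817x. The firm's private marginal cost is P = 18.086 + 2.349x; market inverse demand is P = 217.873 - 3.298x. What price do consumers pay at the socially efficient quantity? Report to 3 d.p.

P = 123.706

Social marginal cost = private MC + MEC = 33.308 + 3.166x.
Set SMC = demand: 33.308 + 3.166x = 217.873 - 3.298x → x* = 28.5528.
Consumer price on the demand curve at x*: 217.873 − 3.298×28.5528 = 123.7059.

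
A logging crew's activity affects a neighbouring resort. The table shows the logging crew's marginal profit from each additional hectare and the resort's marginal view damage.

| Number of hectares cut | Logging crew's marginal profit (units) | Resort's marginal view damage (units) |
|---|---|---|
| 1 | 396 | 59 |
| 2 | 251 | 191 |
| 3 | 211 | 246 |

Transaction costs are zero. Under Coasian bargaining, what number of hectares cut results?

Bargaining reaches the level where marginal profit last exceeds marginal view damage.
That holds through level 2 (251 ≥ 191) but not at 3 (211 < 246).

2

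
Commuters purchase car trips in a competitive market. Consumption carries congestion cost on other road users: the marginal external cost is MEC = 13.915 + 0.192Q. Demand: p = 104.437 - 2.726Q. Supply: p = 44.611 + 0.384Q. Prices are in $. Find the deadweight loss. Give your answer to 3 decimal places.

Market equilibrium (private): 44.611 + 0.384Q = 104.437 - 2.726Q → Q_m = 19.2367.
Social marginal benefit = demand − MEC = 90.522 - 2.918Q.
Set SMB = MC: 90.522 - 2.918Q = 44.611 + 0.384Q → Q* = 13.9040.
Between Q* and Q_m the wedge MC − SMB runs linearly from 0 to MEC(Q_m), so the loss is a triangle.
DWL = ½ × 5.3327 × 17.6084 = 46.9502.

DWL = $46.950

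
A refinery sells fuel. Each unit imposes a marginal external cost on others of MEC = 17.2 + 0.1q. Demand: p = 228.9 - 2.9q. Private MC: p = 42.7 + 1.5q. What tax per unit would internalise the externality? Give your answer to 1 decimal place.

Social marginal cost = private MC + MEC = 59.9 + 1.6q.
Set SMC = demand: 59.9 + 1.6q = 228.9 - 2.9q → q* = 37.5556.
The Pigouvian tax equals MEC at q*: 17.2 + 0.1×37.5556 = 20.9556.

tax = 21.0 per unit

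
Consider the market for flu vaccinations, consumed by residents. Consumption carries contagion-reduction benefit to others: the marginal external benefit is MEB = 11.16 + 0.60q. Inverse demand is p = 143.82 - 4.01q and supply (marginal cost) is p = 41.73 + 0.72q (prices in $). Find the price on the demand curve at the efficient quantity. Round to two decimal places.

Social marginal benefit = demand + MEB = 154.98 - 3.41q.
Set SMB = MC: 154.98 - 3.41q = 41.73 + 0.72q → q* = 27.4213.
Consumer price on the demand curve at q*: 143.82 − 4.01×27.4213 = 33.8606.

P = $33.86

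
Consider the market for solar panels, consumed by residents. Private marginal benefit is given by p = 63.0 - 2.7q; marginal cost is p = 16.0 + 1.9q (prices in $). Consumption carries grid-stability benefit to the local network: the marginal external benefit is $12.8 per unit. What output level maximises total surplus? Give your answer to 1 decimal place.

Social marginal benefit = demand + MEB = 75.8 - 2.7q.
Set SMB = MC: 75.8 - 2.7q = 16.0 + 1.9q → q* = 13.0000.

q* = 13.0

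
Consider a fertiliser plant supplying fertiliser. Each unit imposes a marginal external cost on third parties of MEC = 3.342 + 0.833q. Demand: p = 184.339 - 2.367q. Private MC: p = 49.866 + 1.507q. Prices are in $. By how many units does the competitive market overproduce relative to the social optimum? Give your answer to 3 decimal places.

6.853 units

Market equilibrium (private): 49.866 + 1.507q = 184.339 - 2.367q → q_m = 34.7117.
Social marginal cost = private MC + MEC = 53.208 + 2.340q.
Set SMC = demand: 53.208 + 2.340q = 184.339 - 2.367q → q* = 27.8587.
Gap = |34.7117 − 27.8587| = 6.8530.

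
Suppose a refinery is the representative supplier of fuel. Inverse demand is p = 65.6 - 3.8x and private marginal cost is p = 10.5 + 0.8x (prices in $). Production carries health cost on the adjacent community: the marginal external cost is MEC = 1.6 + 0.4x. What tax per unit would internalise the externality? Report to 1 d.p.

tax = $5.9 per unit

Social marginal cost = private MC + MEC = 12.1 + 1.2x.
Set SMC = demand: 12.1 + 1.2x = 65.6 - 3.8x → x* = 10.7000.
The Pigouvian tax equals MEC at x*: 1.6 + 0.4×10.7000 = 5.8800.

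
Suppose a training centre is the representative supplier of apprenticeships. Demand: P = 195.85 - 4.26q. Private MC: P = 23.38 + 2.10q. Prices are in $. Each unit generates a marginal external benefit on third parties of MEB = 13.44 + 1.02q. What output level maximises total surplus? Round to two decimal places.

q* = 34.81

Social marginal cost = private MC − MEB = 9.94 + 1.08q.
Set SMC = demand: 9.94 + 1.08q = 195.85 - 4.26q → q* = 34.8146.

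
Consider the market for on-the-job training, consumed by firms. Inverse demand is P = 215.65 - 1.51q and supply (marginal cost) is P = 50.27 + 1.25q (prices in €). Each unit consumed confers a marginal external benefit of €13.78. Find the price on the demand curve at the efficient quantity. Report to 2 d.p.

Social marginal benefit = demand + MEB = 229.43 - 1.51q.
Set SMB = MC: 229.43 - 1.51q = 50.27 + 1.25q → q* = 64.9130.
Consumer price on the demand curve at q*: 215.65 − 1.51×64.9130 = 117.6314.

P = €117.63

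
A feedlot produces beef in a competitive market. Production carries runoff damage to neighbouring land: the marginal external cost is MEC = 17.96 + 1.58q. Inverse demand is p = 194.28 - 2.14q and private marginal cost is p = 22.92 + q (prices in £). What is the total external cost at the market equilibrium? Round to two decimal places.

Market equilibrium (private): 22.92 + q = 194.28 - 2.14q → q_m = 54.5732.
Total external cost = ∫₀^{q_m} (17.96 + 1.58q) dq = 17.96×54.5732 + ½×1.58×54.5732² = 3332.9397.

£3332.94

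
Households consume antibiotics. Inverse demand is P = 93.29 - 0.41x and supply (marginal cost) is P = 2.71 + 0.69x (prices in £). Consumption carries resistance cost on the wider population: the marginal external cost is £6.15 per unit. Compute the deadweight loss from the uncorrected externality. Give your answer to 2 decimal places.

DWL = £17.19

Market equilibrium (private): 2.71 + 0.69x = 93.29 - 0.41x → x_m = 82.3455.
Social marginal benefit = demand − MEC = 87.14 - 0.41x.
Set SMB = MC: 87.14 - 0.41x = 2.71 + 0.69x → x* = 76.7545.
The welfare-loss triangle has base |x_m − x*| and height MEC(x_m) (the vertical gap between SMB and MC is zero at x* and MEC at x_m).
DWL = ½ × 5.5910 × 6.1500 = 17.1923.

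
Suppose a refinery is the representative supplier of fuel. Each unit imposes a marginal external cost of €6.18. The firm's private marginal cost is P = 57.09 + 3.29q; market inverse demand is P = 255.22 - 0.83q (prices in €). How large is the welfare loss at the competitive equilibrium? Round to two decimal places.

Market equilibrium (private): 57.09 + 3.29q = 255.22 - 0.83q → q_m = 48.0898.
Social marginal cost = private MC + MEC = 63.27 + 3.29q.
Set SMC = demand: 63.27 + 3.29q = 255.22 - 0.83q → q* = 46.5898.
Height of the DWL triangle at q_m is SMC(q_m) − demand(q_m) = MEC(q_m) = 6.1800.
DWL = ½ × 1.5000 × 6.1800 = 4.6350.

DWL = €4.64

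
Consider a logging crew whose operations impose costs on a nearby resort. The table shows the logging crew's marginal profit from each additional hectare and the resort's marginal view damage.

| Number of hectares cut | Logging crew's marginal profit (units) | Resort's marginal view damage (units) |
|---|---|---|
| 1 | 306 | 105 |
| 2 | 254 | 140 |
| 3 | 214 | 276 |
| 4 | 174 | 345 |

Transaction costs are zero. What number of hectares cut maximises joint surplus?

Bargaining reaches the level where marginal profit last exceeds marginal view damage.
That holds through level 2 (254 ≥ 140) but not at 3 (214 < 276).

2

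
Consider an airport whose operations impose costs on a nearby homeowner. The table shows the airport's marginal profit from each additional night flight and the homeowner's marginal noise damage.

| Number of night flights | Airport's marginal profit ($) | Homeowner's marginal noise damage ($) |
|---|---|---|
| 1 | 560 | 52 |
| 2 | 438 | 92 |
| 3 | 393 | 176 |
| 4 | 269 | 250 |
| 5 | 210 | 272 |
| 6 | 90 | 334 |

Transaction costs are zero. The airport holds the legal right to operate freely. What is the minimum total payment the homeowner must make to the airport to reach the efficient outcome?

Left alone the airport would choose level 6 (marginal profit stays positive).
Efficient level: k* = 4 (marginal profit ≥ marginal noise damage through 4).
The homeowner must at least cover the airport's forgone profit from cutting 6→4: 210 + 90 = 300.

$300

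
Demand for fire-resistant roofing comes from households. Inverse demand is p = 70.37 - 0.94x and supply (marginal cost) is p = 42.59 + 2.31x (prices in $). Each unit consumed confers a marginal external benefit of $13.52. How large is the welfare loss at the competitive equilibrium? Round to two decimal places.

DWL = $28.12

Market equilibrium (private): 42.59 + 2.31x = 70.37 - 0.94x → x_m = 8.5477.
Social marginal benefit = demand + MEB = 83.89 - 0.94x.
Set SMB = MC: 83.89 - 0.94x = 42.59 + 2.31x → x* = 12.7077.
The welfare-loss triangle has base |x_m − x*| and height MEB(x_m) (the vertical gap between SMB and MC is zero at x* and MEB at x_m).
DWL = ½ × 4.1600 × 13.5200 = 28.1216.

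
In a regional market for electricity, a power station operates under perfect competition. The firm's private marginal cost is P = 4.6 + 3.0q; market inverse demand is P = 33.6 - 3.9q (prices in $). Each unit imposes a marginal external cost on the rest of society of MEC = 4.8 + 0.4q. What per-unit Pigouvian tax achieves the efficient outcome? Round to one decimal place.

Social marginal cost = private MC + MEC = 9.4 + 3.4q.
Set SMC = demand: 9.4 + 3.4q = 33.6 - 3.9q → q* = 3.3151.
The Pigouvian tax equals MEC at q*: 4.8 + 0.4×3.3151 = 6.1260.

tax = $6.1 per unit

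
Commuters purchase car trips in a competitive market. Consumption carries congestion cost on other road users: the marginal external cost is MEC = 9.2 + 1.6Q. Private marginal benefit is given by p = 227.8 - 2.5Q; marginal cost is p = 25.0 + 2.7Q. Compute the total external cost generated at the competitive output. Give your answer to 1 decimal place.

1575.6

Market equilibrium (private): 25.0 + 2.7Q = 227.8 - 2.5Q → Q_m = 39.0000.
Total external cost = ∫₀^{Q_m} (9.2 + 1.6Q) dQ = 9.2×39.0000 + ½×1.6×39.0000² = 1575.6000.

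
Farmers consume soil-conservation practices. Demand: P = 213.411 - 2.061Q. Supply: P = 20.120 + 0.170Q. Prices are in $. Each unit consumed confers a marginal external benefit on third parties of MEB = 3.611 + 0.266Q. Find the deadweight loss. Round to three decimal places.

DWL = $180.812

Market equilibrium (private): 20.120 + 0.170Q = 213.411 - 2.061Q → Q_m = 86.6387.
Social marginal benefit = demand + MEB = 217.022 - 1.795Q.
Set SMB = MC: 217.022 - 1.795Q = 20.120 + 0.170Q → Q* = 100.2046.
The loss is the area between SMB and MC from Q* to Q_m; with linear curves that's a triangle of height MEB(Q_m).
DWL = ½ × 13.5659 × 26.6569 = 180.8124.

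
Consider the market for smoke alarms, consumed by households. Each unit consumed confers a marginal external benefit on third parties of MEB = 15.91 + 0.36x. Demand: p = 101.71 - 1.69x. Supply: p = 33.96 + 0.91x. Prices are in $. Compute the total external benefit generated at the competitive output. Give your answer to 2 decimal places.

Market equilibrium (private): 33.96 + 0.91x = 101.71 - 1.69x → x_m = 26.0577.
Total external benefit = ∫₀^{x_m} (15.91 + 0.36x) dx = 15.91×26.0577 + ½×0.36×26.0577² = 536.7987.

$536.80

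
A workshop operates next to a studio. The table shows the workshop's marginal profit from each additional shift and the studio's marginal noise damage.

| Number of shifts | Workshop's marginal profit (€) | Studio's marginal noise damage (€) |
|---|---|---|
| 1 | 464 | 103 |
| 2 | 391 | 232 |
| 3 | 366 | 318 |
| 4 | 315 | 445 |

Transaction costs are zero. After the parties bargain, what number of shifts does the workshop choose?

3

Bargaining reaches the level where marginal profit last exceeds marginal noise damage.
That holds through level 3 (366 ≥ 318) but not at 4 (315 < 445).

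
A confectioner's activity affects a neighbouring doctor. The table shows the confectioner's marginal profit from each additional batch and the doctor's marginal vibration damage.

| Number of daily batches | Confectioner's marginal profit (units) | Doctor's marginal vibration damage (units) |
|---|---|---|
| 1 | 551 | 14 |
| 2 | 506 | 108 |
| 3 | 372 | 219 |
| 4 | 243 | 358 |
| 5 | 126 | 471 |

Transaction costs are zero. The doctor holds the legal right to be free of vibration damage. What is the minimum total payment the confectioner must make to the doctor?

Efficient level: marginal profit ≥ marginal vibration damage through level 3, so k* = 3.
With the doctor holding the right, the confectioner must at least compensate total damage at k*: 14 + 108 + 219 = 341.

341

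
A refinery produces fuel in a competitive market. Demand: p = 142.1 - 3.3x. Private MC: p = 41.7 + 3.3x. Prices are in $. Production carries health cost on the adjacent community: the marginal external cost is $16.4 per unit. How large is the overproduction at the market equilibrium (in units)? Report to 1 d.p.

2.5 units

Market equilibrium (private): 41.7 + 3.3x = 142.1 - 3.3x → x_m = 15.2121.
Social marginal cost = private MC + MEC = 58.1 + 3.3x.
Set SMC = demand: 58.1 + 3.3x = 142.1 - 3.3x → x* = 12.7273.
Gap = |15.2121 − 12.7273| = 2.4848.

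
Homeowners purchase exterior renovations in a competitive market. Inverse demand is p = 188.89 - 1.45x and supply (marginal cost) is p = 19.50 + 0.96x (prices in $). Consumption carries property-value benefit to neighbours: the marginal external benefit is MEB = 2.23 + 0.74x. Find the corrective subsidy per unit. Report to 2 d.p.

subsidy = $78.28 per unit

Social marginal benefit = demand + MEB = 191.12 - 0.71x.
Set SMB = MC: 191.12 - 0.71x = 19.50 + 0.96x → x* = 102.7665.
The Pigouvian subsidy equals MEB at x*: 2.23 + 0.74×102.7665 = 78.2772.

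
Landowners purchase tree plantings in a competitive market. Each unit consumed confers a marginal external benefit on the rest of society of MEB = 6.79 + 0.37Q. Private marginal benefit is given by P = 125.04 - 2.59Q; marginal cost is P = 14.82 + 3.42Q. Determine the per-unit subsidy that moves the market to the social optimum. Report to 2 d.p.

Social marginal benefit = demand + MEB = 131.83 - 2.22Q.
Set SMB = MC: 131.83 - 2.22Q = 14.82 + 3.42Q → Q* = 20.7465.
The Pigouvian subsidy equals MEB at Q*: 6.79 + 0.37×20.7465 = 14.4662.

subsidy = 14.47 per unit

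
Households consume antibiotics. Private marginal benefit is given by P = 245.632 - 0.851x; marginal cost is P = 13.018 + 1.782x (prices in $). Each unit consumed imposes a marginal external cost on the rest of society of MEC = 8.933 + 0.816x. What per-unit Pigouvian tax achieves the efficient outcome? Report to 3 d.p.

Social marginal benefit = demand − MEC = 236.699 - 1.667x.
Set SMB = MC: 236.699 - 1.667x = 13.018 + 1.782x → x* = 64.8539.
The Pigouvian tax equals MEC at x*: 8.933 + 0.816×64.8539 = 61.8538.

tax = $61.854 per unit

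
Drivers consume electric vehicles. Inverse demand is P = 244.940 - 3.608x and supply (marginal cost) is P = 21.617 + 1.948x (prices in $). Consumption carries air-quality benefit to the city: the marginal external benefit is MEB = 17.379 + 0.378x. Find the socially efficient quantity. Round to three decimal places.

Social marginal benefit = demand + MEB = 262.319 - 3.230x.
Set SMB = MC: 262.319 - 3.230x = 21.617 + 1.948x → x* = 46.4855.

x* = 46.486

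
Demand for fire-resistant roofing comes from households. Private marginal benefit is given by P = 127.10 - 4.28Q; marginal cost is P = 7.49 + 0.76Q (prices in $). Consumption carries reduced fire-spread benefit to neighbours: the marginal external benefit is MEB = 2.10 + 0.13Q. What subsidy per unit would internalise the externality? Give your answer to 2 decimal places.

Social marginal benefit = demand + MEB = 129.20 - 4.15Q.
Set SMB = MC: 129.20 - 4.15Q = 7.49 + 0.76Q → Q* = 24.7882.
The Pigouvian subsidy equals MEB at Q*: 2.10 + 0.13×24.7882 = 5.3225.

subsidy = $5.32 per unit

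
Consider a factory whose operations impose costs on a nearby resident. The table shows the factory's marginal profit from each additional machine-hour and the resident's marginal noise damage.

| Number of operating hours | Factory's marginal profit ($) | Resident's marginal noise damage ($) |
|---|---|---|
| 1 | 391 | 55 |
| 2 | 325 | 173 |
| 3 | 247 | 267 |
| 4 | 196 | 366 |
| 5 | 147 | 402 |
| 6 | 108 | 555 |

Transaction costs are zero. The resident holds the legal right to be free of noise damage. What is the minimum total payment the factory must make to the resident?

Efficient level: marginal profit ≥ marginal noise damage through level 2, so k* = 2.
With the resident holding the right, the factory must at least compensate total damage at k*: 55 + 173 = 228.

$228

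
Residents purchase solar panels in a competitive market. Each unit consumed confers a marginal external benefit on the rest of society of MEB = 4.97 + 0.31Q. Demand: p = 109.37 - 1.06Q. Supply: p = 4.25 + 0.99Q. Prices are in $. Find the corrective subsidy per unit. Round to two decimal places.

subsidy = $24.58 per unit

Social marginal benefit = demand + MEB = 114.34 - 0.75Q.
Set SMB = MC: 114.34 - 0.75Q = 4.25 + 0.99Q → Q* = 63.2701.
The Pigouvian subsidy equals MEB at Q*: 4.97 + 0.31×63.2701 = 24.5837.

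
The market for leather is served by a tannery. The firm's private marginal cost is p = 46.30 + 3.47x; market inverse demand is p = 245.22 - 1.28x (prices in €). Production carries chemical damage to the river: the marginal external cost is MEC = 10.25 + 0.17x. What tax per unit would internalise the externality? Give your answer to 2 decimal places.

Social marginal cost = private MC + MEC = 56.55 + 3.64x.
Set SMC = demand: 56.55 + 3.64x = 245.22 - 1.28x → x* = 38.3476.
The Pigouvian tax equals MEC at x*: 10.25 + 0.17×38.3476 = 16.7691.

tax = €16.77 per unit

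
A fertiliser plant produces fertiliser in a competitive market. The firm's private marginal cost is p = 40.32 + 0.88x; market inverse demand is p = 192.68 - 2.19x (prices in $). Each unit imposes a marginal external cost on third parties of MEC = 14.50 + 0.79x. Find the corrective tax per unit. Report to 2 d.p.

Social marginal cost = private MC + MEC = 54.82 + 1.67x.
Set SMC = demand: 54.82 + 1.67x = 192.68 - 2.19x → x* = 35.7150.
The Pigouvian tax equals MEC at x*: 14.50 + 0.79×35.7150 = 42.7149.

tax = $42.71 per unit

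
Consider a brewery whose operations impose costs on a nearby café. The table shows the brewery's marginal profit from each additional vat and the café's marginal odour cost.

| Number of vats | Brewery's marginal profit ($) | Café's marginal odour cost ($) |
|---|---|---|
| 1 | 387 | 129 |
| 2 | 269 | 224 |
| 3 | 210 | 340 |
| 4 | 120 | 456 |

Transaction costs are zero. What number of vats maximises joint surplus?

Bargaining reaches the level where marginal profit last exceeds marginal odour cost.
That holds through level 2 (269 ≥ 224) but not at 3 (210 < 340).

2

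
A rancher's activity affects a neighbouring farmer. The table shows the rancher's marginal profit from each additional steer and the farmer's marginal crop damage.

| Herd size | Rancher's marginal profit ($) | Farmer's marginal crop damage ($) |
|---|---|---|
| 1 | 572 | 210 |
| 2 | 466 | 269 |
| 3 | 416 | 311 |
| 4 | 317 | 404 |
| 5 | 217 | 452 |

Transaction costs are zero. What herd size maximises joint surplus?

Bargaining reaches the level where marginal profit last exceeds marginal crop damage.
That holds through level 3 (416 ≥ 311) but not at 4 (317 < 404).

3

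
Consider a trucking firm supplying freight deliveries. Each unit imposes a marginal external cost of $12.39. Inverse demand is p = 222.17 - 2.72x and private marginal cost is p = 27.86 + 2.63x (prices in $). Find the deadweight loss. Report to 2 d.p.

Market equilibrium (private): 27.86 + 2.63x = 222.17 - 2.72x → x_m = 36.3196.
Social marginal cost = private MC + MEC = 40.25 + 2.63x.
Set SMC = demand: 40.25 + 2.63x = 222.17 - 2.72x → x* = 34.0037.
Height of the DWL triangle at x_m is SMC(x_m) − demand(x_m) = MEC(x_m) = 12.3900.
DWL = ½ × 2.3159 × 12.3900 = 14.3470.

DWL = $14.35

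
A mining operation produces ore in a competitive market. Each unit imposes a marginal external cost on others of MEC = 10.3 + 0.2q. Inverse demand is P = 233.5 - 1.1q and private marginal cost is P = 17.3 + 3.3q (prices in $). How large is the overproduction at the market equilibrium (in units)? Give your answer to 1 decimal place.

Market equilibrium (private): 17.3 + 3.3q = 233.5 - 1.1q → q_m = 49.1364.
Social marginal cost = private MC + MEC = 27.6 + 3.5q.
Set SMC = demand: 27.6 + 3.5q = 233.5 - 1.1q → q* = 44.7609.
Gap = |49.1364 − 44.7609| = 4.3755.

4.4 units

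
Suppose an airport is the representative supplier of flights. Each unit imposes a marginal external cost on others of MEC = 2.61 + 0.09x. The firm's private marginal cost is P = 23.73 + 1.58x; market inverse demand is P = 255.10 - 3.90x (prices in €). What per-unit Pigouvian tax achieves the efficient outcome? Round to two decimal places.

Social marginal cost = private MC + MEC = 26.34 + 1.67x.
Set SMC = demand: 26.34 + 1.67x = 255.10 - 3.90x → x* = 41.0700.
The Pigouvian tax equals MEC at x*: 2.61 + 0.09×41.0700 = 6.3063.

tax = €6.31 per unit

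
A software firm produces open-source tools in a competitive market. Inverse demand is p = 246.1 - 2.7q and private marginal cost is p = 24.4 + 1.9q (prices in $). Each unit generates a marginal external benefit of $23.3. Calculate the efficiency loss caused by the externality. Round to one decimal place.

Market equilibrium (private): 24.4 + 1.9q = 246.1 - 2.7q → q_m = 48.1957.
Social marginal cost = private MC − MEB = 1.1 + 1.9q.
Set SMC = demand: 1.1 + 1.9q = 246.1 - 2.7q → q* = 53.2609.
The welfare-loss triangle has base |q_m − q*| and height MEB(q_m) (the vertical gap between SMC and demand is zero at q* and MEB at q_m).
DWL = ½ × 5.0652 × 23.3000 = 59.0096.

DWL = $59.0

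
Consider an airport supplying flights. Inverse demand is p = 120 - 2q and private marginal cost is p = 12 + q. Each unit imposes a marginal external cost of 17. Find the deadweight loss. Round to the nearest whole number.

DWL = 48

Market equilibrium (private): 12 + q = 120 - 2q → q_m = 36.0000.
Social marginal cost = private MC + MEC = 29 + q.
Set SMC = demand: 29 + q = 120 - 2q → q* = 30.3333.
The welfare-loss triangle has base |q_m − q*| and height MEC(q_m) (the vertical gap between SMC and demand is zero at q* and MEC at q_m).
DWL = ½ × 5.6667 × 17.0000 = 48.1670.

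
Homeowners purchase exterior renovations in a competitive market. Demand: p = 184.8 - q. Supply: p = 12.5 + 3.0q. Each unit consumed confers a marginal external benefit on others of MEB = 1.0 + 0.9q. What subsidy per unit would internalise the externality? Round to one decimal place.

subsidy = 51.3 per unit

Social marginal benefit = demand + MEB = 185.8 - 0.1q.
Set SMB = MC: 185.8 - 0.1q = 12.5 + 3.0q → q* = 55.9032.
The Pigouvian subsidy equals MEB at q*: 1.0 + 0.9×55.9032 = 51.3129.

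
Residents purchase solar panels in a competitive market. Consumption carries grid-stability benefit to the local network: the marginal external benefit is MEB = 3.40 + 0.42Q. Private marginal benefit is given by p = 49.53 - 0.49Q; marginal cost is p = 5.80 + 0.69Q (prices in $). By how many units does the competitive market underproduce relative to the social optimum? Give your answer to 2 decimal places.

24.95 units

Market equilibrium (private): 5.80 + 0.69Q = 49.53 - 0.49Q → Q_m = 37.0593.
Social marginal benefit = demand + MEB = 52.93 - 0.07Q.
Set SMB = MC: 52.93 - 0.07Q = 5.80 + 0.69Q → Q* = 62.0132.
Gap = |37.0593 − 62.0132| = 24.9539.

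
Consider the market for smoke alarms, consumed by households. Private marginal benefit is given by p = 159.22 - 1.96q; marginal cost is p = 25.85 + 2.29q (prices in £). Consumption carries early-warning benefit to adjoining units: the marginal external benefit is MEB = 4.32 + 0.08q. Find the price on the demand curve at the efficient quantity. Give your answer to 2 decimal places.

Social marginal benefit = demand + MEB = 163.54 - 1.88q.
Set SMB = MC: 163.54 - 1.88q = 25.85 + 2.29q → q* = 33.0192.
Consumer price on the demand curve at q*: 159.22 − 1.96×33.0192 = 94.5024.

P = £94.50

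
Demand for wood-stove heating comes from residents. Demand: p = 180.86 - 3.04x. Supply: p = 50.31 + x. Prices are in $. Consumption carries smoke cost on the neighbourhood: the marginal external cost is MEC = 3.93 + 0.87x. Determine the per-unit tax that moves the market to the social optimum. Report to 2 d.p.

tax = $26.37 per unit

Social marginal benefit = demand − MEC = 176.93 - 3.91x.
Set SMB = MC: 176.93 - 3.91x = 50.31 + x → x* = 25.7882.
The Pigouvian tax equals MEC at x*: 3.93 + 0.87×25.7882 = 26.3657.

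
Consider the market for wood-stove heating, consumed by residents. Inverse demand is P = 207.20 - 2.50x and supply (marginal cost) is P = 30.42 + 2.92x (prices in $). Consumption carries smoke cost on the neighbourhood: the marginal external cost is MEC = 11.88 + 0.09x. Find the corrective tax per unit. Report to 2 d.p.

Social marginal benefit = demand − MEC = 195.32 - 2.59x.
Set SMB = MC: 195.32 - 2.59x = 30.42 + 2.92x → x* = 29.9274.
The Pigouvian tax equals MEC at x*: 11.88 + 0.09×29.9274 = 14.5735.

tax = $14.57 per unit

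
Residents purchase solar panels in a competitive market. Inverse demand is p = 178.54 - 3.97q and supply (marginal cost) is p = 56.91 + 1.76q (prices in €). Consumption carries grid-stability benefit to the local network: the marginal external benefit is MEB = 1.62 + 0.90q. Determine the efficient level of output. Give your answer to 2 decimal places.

q* = 25.52

Social marginal benefit = demand + MEB = 180.16 - 3.07q.
Set SMB = MC: 180.16 - 3.07q = 56.91 + 1.76q → q* = 25.5176.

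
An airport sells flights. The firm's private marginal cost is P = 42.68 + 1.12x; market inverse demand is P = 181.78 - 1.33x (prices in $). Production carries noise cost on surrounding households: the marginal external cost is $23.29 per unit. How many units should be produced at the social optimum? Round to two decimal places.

Social marginal cost = private MC + MEC = 65.97 + 1.12x.
Set SMC = demand: 65.97 + 1.12x = 181.78 - 1.33x → x* = 47.2694.

x* = 47.27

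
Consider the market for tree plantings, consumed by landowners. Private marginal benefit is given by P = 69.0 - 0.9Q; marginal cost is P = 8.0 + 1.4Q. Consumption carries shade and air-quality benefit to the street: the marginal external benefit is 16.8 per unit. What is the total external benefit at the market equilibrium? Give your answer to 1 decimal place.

445.6

Market equilibrium (private): 8.0 + 1.4Q = 69.0 - 0.9Q → Q_m = 26.5217.
Total external benefit = MEB × Q_m = 16.8 × 26.5217 = 445.5646.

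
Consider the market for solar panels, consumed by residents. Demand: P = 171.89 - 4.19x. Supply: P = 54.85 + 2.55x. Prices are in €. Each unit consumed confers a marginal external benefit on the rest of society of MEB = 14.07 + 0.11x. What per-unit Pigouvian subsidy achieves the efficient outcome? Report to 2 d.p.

subsidy = €16.25 per unit

Social marginal benefit = demand + MEB = 185.96 - 4.08x.
Set SMB = MC: 185.96 - 4.08x = 54.85 + 2.55x → x* = 19.7753.
The Pigouvian subsidy equals MEB at x*: 14.07 + 0.11×19.7753 = 16.2453.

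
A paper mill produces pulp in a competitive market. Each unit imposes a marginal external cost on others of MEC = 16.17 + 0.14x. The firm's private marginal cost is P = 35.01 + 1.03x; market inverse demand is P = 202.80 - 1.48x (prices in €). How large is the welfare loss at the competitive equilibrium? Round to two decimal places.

DWL = €122.97

Market equilibrium (private): 35.01 + 1.03x = 202.80 - 1.48x → x_m = 66.8486.
Social marginal cost = private MC + MEC = 51.18 + 1.17x.
Set SMC = demand: 51.18 + 1.17x = 202.80 - 1.48x → x* = 57.2151.
The welfare-loss triangle has base |x_m − x*| and height MEC(x_m) (the vertical gap between SMC and demand is zero at x* and MEC at x_m).
DWL = ½ × 9.6335 × 25.5288 = 122.9658.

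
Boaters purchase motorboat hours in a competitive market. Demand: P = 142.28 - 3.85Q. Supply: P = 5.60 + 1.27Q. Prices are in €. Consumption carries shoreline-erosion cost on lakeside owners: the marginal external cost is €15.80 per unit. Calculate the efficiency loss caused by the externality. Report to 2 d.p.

DWL = €24.38

Market equilibrium (private): 5.60 + 1.27Q = 142.28 - 3.85Q → Q_m = 26.6953.
Social marginal benefit = demand − MEC = 126.48 - 3.85Q.
Set SMB = MC: 126.48 - 3.85Q = 5.60 + 1.27Q → Q* = 23.6094.
Between Q* and Q_m the wedge MC − SMB runs linearly from 0 to MEC(Q_m), so the loss is a triangle.
DWL = ½ × 3.0859 × 15.8000 = 24.3786.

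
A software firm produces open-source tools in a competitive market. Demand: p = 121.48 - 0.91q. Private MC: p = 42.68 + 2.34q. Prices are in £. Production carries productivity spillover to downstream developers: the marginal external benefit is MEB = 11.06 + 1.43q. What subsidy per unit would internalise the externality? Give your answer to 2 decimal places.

subsidy = £81.66 per unit

Social marginal cost = private MC − MEB = 31.62 + 0.91q.
Set SMC = demand: 31.62 + 0.91q = 121.48 - 0.91q → q* = 49.3736.
The Pigouvian subsidy equals MEB at q*: 11.06 + 1.43×49.3736 = 81.6642.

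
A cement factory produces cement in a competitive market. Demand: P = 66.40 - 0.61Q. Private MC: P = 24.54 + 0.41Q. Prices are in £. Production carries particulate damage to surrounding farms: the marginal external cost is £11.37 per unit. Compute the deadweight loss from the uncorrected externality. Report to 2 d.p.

Market equilibrium (private): 24.54 + 0.41Q = 66.40 - 0.61Q → Q_m = 41.0392.
Social marginal cost = private MC + MEC = 35.91 + 0.41Q.
Set SMC = demand: 35.91 + 0.41Q = 66.40 - 0.61Q → Q* = 29.8922.
The welfare-loss triangle has base |Q_m − Q*| and height MEC(Q_m) (the vertical gap between SMC and demand is zero at Q* and MEC at Q_m).
DWL = ½ × 11.1470 × 11.3700 = 63.3707.

DWL = £63.37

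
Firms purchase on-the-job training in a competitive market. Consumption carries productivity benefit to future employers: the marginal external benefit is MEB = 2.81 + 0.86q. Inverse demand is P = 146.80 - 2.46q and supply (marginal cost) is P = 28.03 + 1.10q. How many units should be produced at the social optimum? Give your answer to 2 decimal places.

Social marginal benefit = demand + MEB = 149.61 - 1.60q.
Set SMB = MC: 149.61 - 1.60q = 28.03 + 1.10q → q* = 45.0296.

q* = 45.03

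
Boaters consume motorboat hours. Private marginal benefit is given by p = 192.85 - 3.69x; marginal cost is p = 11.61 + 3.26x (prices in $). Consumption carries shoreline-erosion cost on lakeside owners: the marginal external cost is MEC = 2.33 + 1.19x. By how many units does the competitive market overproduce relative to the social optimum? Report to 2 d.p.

4.10 units

Market equilibrium (private): 11.61 + 3.26x = 192.85 - 3.69x → x_m = 26.0777.
Social marginal benefit = demand − MEC = 190.52 - 4.88x.
Set SMB = MC: 190.52 - 4.88x = 11.61 + 3.26x → x* = 21.9791.
Gap = |26.0777 − 21.9791| = 4.0986.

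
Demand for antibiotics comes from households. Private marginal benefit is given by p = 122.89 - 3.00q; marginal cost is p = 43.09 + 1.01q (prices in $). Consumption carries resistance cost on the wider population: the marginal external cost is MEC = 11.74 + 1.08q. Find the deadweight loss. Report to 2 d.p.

Market equilibrium (private): 43.09 + 1.01q = 122.89 - 3.00q → q_m = 19.9002.
Social marginal benefit = demand − MEC = 111.15 - 4.08q.
Set SMB = MC: 111.15 - 4.08q = 43.09 + 1.01q → q* = 13.3713.
Height of the DWL triangle at q_m is MC(q_m) − SMB(q_m) = MEC(q_m) = 33.2323.
DWL = ½ × 6.5289 × 33.2323 = 108.4852.

DWL = $108.49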